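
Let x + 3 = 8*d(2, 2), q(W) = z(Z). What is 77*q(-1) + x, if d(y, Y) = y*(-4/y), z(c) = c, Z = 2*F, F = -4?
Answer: -651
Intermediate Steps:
Z = -8 (Z = 2*(-4) = -8)
q(W) = -8
d(y, Y) = -4
x = -35 (x = -3 + 8*(-4) = -3 - 32 = -35)
77*q(-1) + x = 77*(-8) - 35 = -616 - 35 = -651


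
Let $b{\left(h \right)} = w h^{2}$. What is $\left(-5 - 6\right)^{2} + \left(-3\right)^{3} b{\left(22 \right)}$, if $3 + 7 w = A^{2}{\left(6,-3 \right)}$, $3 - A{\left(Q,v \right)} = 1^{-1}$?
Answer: $- \frac{12221}{7} \approx -1745.9$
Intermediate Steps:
$A{\left(Q,v \right)} = 2$ ($A{\left(Q,v \right)} = 3 - 1^{-1} = 3 - 1 = 2$)
$w = \frac{1}{7}$ ($w = - \frac{3}{7} + \frac{2^{2}}{7} = - \frac{3}{7} + \frac{1}{7} \cdot 4 = - \frac{3}{7} + \frac{4}{7} = \frac{1}{7} \approx 0.14286$)
$b{\left(h \right)} = \frac{h^{2}}{7}$
$\left(-5 - 6\right)^{2} + \left(-3\right)^{3} b{\left(22 \right)} = \left(-5 - 6\right)^{2} + \left(-3\right)^{3} \frac{22^{2}}{7} = \left(-11\right)^{2} - 27 \cdot \frac{1}{7} \cdot 484 = 121 - \frac{13068}{7} = - \frac{12221}{7}$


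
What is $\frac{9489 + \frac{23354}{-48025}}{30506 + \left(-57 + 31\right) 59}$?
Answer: $\frac{455685871}{1391380300} \approx 0.32751$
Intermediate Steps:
$\frac{9489 + \frac{23354}{-48025}}{30506 + \left(-57 + 31\right) 59} = \frac{9489 + 23354 \left(- \frac{1}{48025}\right)}{30506 - 1534} = \frac{9489 - \frac{23354}{48025}}{30506 - 1534} = \frac{455685871}{48025 \cdot 28972} = \frac{455685871}{48025} \cdot \frac{1}{28972} = \frac{455685871}{1391380300}$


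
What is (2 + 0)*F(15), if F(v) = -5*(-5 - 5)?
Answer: 100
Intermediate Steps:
F(v) = 50 (F(v) = -5*(-10) = 50)
(2 + 0)*F(15) = (2 + 0)*50 = 2*50 = 100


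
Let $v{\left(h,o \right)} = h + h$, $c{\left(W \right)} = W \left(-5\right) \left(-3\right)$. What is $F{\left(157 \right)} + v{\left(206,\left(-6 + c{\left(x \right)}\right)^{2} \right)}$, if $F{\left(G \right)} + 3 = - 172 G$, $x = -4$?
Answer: $-26595$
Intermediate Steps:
$c{\left(W \right)} = 15 W$ ($c{\left(W \right)} = - 5 W \left(-3\right) = 15 W$)
$v{\left(h,o \right)} = 2 h$
$F{\left(G \right)} = -3 - 172 G$
$F{\left(157 \right)} + v{\left(206,\left(-6 + c{\left(x \right)}\right)^{2} \right)} = \left(-3 - 27004\right) + 2 \cdot 206 = \left(-3 - 27004\right) + 412 = -27007 + 412 = -26595$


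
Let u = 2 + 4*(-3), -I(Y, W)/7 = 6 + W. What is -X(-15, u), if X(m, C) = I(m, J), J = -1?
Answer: 35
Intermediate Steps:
I(Y, W) = -42 - 7*W (I(Y, W) = -7*(6 + W) = -42 - 7*W)
u = -10 (u = 2 - 12 = -10)
X(m, C) = -35 (X(m, C) = -42 - 7*(-1) = -42 + 7 = -35)
-X(-15, u) = -1*(-35) = 35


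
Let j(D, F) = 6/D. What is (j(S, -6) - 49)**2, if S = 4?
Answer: 9025/4 ≈ 2256.3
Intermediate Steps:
(j(S, -6) - 49)**2 = (6/4 - 49)**2 = (6*(1/4) - 49)**2 = (3/2 - 49)**2 = (-95/2)**2 = 9025/4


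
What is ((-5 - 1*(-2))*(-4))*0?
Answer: 0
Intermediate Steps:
((-5 - 1*(-2))*(-4))*0 = ((-5 + 2)*(-4))*0 = -3*(-4)*0 = 12*0 = 0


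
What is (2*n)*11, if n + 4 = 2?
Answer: -44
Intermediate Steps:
n = -2 (n = -4 + 2 = -2)
(2*n)*11 = (2*(-2))*11 = -4*11 = -44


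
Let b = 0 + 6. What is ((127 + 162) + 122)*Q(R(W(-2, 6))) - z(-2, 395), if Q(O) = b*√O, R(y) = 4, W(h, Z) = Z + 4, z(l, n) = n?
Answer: 4537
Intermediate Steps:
b = 6
W(h, Z) = 4 + Z
Q(O) = 6*√O
((127 + 162) + 122)*Q(R(W(-2, 6))) - z(-2, 395) = ((127 + 162) + 122)*(6*√4) - 1*395 = (289 + 122)*(6*2) - 395 = 411*12 - 395 = 4932 - 395 = 4537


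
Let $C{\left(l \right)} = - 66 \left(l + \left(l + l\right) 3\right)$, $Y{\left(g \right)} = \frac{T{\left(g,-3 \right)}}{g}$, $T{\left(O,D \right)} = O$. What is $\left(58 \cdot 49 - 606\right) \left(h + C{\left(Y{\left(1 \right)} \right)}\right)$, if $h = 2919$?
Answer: $5493852$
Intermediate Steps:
$Y{\left(g \right)} = 1$ ($Y{\left(g \right)} = \frac{g}{g} = 1$)
$C{\left(l \right)} = - 462 l$ ($C{\left(l \right)} = - 66 \left(l + 2 l 3\right) = - 66 \left(l + 6 l\right) = - 66 \cdot 7 l = - 462 l$)
$\left(58 \cdot 49 - 606\right) \left(h + C{\left(Y{\left(1 \right)} \right)}\right) = \left(58 \cdot 49 - 606\right) \left(2919 - 462\right) = \left(2842 - 606\right) \left(2919 - 462\right) = 2236 \cdot 2457 = 5493852$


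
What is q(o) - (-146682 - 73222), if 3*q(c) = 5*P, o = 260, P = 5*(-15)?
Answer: 219779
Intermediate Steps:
P = -75
q(c) = -125 (q(c) = (5*(-75))/3 = (⅓)*(-375) = -125)
q(o) - (-146682 - 73222) = -125 - (-146682 - 73222) = -125 - 1*(-219904) = -125 + 219904 = 219779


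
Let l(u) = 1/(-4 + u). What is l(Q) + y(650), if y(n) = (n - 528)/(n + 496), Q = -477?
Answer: 28768/275613 ≈ 0.10438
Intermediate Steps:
y(n) = (-528 + n)/(496 + n)
l(Q) + y(650) = 1/(-4 - 477) + (-528 + 650)/(496 + 650) = 1/(-481) + 122/1146 = -1/481 + (1/1146)*122 = -1/481 + 61/573 = 28768/275613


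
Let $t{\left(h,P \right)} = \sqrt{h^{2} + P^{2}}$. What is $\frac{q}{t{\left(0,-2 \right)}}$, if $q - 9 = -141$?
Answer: $-66$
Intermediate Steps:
$q = -132$ ($q = 9 - 141 = -132$)
$t{\left(h,P \right)} = \sqrt{P^{2} + h^{2}}$
$\frac{q}{t{\left(0,-2 \right)}} = - \frac{132}{\sqrt{\left(-2\right)^{2} + 0^{2}}} = - \frac{132}{\sqrt{4 + 0}} = - \frac{132}{\sqrt{4}} = - \frac{132}{2} = \left(-132\right) \frac{1}{2} = -66$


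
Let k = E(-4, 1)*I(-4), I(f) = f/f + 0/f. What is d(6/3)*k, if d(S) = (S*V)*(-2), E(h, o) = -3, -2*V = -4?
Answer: 24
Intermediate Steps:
V = 2 (V = -1/2*(-4) = 2)
I(f) = 1 (I(f) = 1 + 0 = 1)
k = -3 (k = -3*1 = -3)
d(S) = -4*S (d(S) = (S*2)*(-2) = (2*S)*(-2) = -4*S)
d(6/3)*k = -24/3*(-3) = -4*2*(-3) = -8*(-3) = 24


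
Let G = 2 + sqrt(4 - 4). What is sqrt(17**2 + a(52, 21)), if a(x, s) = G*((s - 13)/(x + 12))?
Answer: sqrt(1157)/2 ≈ 17.007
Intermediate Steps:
G = 2 (G = 2 + sqrt(0) = 2 + 0 = 2)
a(x, s) = 2*(-13 + s)/(12 + x) (a(x, s) = 2*((s - 13)/(x + 12)) = 2*((-13 + s)/(12 + x)) = 2*(-13 + s)/(12 + x))
sqrt(17**2 + a(52, 21)) = sqrt(17**2 + 2*(-13 + 21)/(12 + 52)) = sqrt(289 + 2*8/64) = sqrt(289 + 2*(1/64)*8) = sqrt(289 + 1/4) = sqrt(1157/4) = sqrt(1157)/2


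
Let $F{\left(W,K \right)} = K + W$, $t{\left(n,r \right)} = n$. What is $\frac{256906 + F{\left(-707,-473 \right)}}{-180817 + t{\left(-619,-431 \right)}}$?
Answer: $- \frac{127863}{90718} \approx -1.4095$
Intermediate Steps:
$\frac{256906 + F{\left(-707,-473 \right)}}{-180817 + t{\left(-619,-431 \right)}} = \frac{256906 - 1180}{-180817 - 619} = \frac{256906 - 1180}{-181436} = 255726 \left(- \frac{1}{181436}\right) = - \frac{127863}{90718}$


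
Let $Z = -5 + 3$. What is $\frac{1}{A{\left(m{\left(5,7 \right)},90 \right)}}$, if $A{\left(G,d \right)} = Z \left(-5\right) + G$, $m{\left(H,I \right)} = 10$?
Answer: $\frac{1}{20} \approx 0.05$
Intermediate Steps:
$Z = -2$
$A{\left(G,d \right)} = 10 + G$ ($A{\left(G,d \right)} = \left(-2\right) \left(-5\right) + G = 10 + G$)
$\frac{1}{A{\left(m{\left(5,7 \right)},90 \right)}} = \frac{1}{10 + 10} = \frac{1}{20}$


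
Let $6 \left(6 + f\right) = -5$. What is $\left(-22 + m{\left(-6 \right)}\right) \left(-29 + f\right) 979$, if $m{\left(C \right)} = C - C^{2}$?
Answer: $\frac{6735520}{3} \approx 2.2452 \cdot 10^{6}$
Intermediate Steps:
$f = - \frac{41}{6}$ ($f = -6 + \frac{1}{6} \left(-5\right) = -6 - \frac{5}{6} = - \frac{41}{6} \approx -6.8333$)
$\left(-22 + m{\left(-6 \right)}\right) \left(-29 + f\right) 979 = \left(-22 - 6 \left(1 - -6\right)\right) \left(-29 - \frac{41}{6}\right) 979 = \left(-22 - 6 \left(1 + 6\right)\right) \left(- \frac{215}{6}\right) 979 = \left(-22 - 42\right) \left(- \frac{215}{6}\right) 979 = \left(-64\right) \left(- \frac{215}{6}\right) 979 = \frac{6880}{3} \cdot 979 = \frac{6735520}{3}$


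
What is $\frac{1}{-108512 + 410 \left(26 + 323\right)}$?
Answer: $\frac{1}{34578} \approx 2.892 \cdot 10^{-5}$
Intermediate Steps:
$\frac{1}{-108512 + 410 \left(26 + 323\right)} = \frac{1}{-108512 + 410 \cdot 349} = \frac{1}{-108512 + 143090} = \frac{1}{34578}$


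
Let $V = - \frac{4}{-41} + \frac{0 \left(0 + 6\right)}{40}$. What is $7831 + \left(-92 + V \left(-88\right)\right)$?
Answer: $\frac{316947}{41} \approx 7730.4$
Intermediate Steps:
$V = \frac{4}{41}$ ($V = \left(-4\right) \left(- \frac{1}{41}\right) + 0 \cdot 6 \cdot \frac{1}{40} = \frac{4}{41} + 0 \cdot \frac{1}{40} = \frac{4}{41} + 0 = \frac{4}{41} \approx 0.097561$)
$7831 + \left(-92 + V \left(-88\right)\right) = 7831 + \left(-92 + \frac{4}{41} \left(-88\right)\right) = 7831 - \frac{4124}{41} = \frac{316947}{41}$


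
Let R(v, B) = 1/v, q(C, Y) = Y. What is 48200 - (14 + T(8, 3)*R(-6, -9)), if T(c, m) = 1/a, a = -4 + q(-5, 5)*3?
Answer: 3180277/66 ≈ 48186.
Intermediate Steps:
a = 11 (a = -4 + 5*3 = -4 + 15 = 11)
T(c, m) = 1/11
48200 - (14 + T(8, 3)*R(-6, -9)) = 48200 - (14 + (1/11)/(-6)) = 48200 - (14 + (1/11)*(-1/6)) = 48200 - (14 - 1/66) = 48200 - 1*923/66 = 48200 - 923/66 = 3180277/66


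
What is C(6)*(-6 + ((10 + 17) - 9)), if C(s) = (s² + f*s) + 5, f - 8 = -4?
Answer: 780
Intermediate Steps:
f = 4 (f = 8 - 4 = 4)
C(s) = 5 + s² + 4*s (C(s) = (s² + 4*s) + 5 = 5 + s² + 4*s)
C(6)*(-6 + ((10 + 17) - 9)) = (5 + 6² + 4*6)*(-6 + ((10 + 17) - 9)) = (5 + 36 + 24)*(-6 + (27 - 9)) = 65*(-6 + 18) = 65*12 = 780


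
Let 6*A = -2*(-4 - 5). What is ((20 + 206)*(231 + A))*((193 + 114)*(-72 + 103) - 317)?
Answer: 486532800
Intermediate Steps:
A = 3 (A = (-2*(-4 - 5))/6 = (-2*(-9))/6 = (1/6)*18 = 3)
((20 + 206)*(231 + A))*((193 + 114)*(-72 + 103) - 317) = ((20 + 206)*(231 + 3))*((193 + 114)*(-72 + 103) - 317) = (226*234)*(307*31 - 317) = 52884*(9517 - 317) = 52884*9200 = 486532800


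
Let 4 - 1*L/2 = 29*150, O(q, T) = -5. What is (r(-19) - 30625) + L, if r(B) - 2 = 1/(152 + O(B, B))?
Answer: -5779304/147 ≈ -39315.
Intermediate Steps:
L = -8692 (L = 8 - 58*150 = 8 - 2*4350 = 8 - 8700 = -8692)
r(B) = 295/147 (r(B) = 2 + 1/(152 - 5) = 2 + 1/147 = 295/147)
(r(-19) - 30625) + L = (295/147 - 30625) - 8692 = -4501580/147 - 8692 = -5779304/147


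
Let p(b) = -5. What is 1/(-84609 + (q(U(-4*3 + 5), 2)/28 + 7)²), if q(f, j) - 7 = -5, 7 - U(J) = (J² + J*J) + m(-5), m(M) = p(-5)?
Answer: -196/16573563 ≈ -1.1826e-5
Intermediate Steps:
m(M) = -5
U(J) = 12 - 2*J² (U(J) = 7 - ((J² + J*J) - 5) = 7 - ((J² + J²) - 5) = 7 - (2*J² - 5) = 7 - (-5 + 2*J²) = 7 + (5 - 2*J²) = 12 - 2*J²)
q(f, j) = 2 (q(f, j) = 7 - 5 = 2)
1/(-84609 + (q(U(-4*3 + 5), 2)/28 + 7)²) = 1/(-84609 + (2/28 + 7)²) = 1/(-84609 + (2*(1/28) + 7)²) = 1/(-84609 + (1/14 + 7)²) = 1/(-84609 + (99/14)²) = 1/(-84609 + 9801/196) = 1/(-16573563/196) = -196/16573563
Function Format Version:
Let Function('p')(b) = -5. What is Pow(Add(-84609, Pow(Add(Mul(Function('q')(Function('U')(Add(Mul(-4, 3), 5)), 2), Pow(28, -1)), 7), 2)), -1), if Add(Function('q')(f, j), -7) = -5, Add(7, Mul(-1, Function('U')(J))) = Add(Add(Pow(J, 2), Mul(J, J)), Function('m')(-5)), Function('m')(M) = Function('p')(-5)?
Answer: Rational(-196, 16573563) ≈ -1.1826e-5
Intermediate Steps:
Function('m')(M) = -5
Function('U')(J) = Add(12, Mul(-2, Pow(J, 2))) (Function('U')(J) = Add(7, Mul(-1, Add(Add(Pow(J, 2), Mul(J, J)), -5))) = Add(7, Mul(-1, Add(Add(Pow(J, 2), Pow(J, 2)), -5))) = Add(7, Mul(-1, Add(Mul(2, Pow(J, 2)), -5))) = Add(7, Mul(-1, Add(-5, Mul(2, Pow(J, 2))))) = Add(7, Add(5, Mul(-2, Pow(J, 2)))) = Add(12, Mul(-2, Pow(J, 2))))
Function('q')(f, j) = 2 (Function('q')(f, j) = Add(7, -5) = 2)
Pow(Add(-84609, Pow(Add(Mul(Function('q')(Function('U')(Add(Mul(-4, 3), 5)), 2), Pow(28, -1)), 7), 2)), -1) = Pow(Add(-84609, Pow(Add(Mul(2, Pow(28, -1)), 7), 2)), -1) = Pow(Add(-84609, Pow(Add(Mul(2, Rational(1, 28)), 7), 2)), -1) = Pow(Add(-84609, Pow(Add(Rational(1, 14), 7), 2)), -1) = Pow(Add(-84609, Pow(Rational(99, 14), 2)), -1) = Pow(Add(-84609, Rational(9801, 196)), -1) = Pow(Rational(-16573563, 196), -1) = Rational(-196, 16573563)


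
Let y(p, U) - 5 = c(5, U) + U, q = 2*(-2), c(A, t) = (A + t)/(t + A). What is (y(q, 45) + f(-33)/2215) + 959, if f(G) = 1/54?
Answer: 120806101/119610 ≈ 1010.0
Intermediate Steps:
c(A, t) = 1 (c(A, t) = (A + t)/(A + t) = 1)
f(G) = 1/54
q = -4
y(p, U) = 6 + U (y(p, U) = 5 + (1 + U) = 6 + U)
(y(q, 45) + f(-33)/2215) + 959 = ((6 + 45) + (1/54)/2215) + 959 = (51 + (1/54)*(1/2215)) + 959 = (51 + 1/119610) + 959 = 6100111/119610 + 959 = 120806101/119610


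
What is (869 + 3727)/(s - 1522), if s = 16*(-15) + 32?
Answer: -2298/865 ≈ -2.6566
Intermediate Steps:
s = -208 (s = -240 + 32 = -208)
(869 + 3727)/(s - 1522) = (869 + 3727)/(-208 - 1522) = 4596/(-1730) = 4596*(-1/1730) = -2298/865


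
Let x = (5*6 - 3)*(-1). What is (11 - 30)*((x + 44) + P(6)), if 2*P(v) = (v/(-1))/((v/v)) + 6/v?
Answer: -551/2 ≈ -275.50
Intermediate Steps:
x = -27 (x = (30 - 3)*(-1) = 27*(-1) = -27)
P(v) = 3/v - v/2 (P(v) = ((v/(-1))/((v/v)) + 6/v)/2 = ((v*(-1))/1 + 6/v)/2 = (-v*1 + 6/v)/2 = (-v + 6/v)/2 = 3/v - v/2)
(11 - 30)*((x + 44) + P(6)) = (11 - 30)*((-27 + 44) + (3/6 - ½*6)) = -19*(17 + (3*(⅙) - 3)) = -19*(17 + (½ - 3)) = -19*(17 - 5/2) = -19*29/2 = -551/2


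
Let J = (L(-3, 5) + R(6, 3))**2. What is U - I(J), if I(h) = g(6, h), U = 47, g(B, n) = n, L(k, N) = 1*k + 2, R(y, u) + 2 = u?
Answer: 47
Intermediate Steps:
R(y, u) = -2 + u
L(k, N) = 2 + k (L(k, N) = k + 2 = 2 + k)
J = 0 (J = ((2 - 3) + (-2 + 3))**2 = (-1 + 1)**2 = 0**2 = 0)
I(h) = h
U - I(J) = 47 - 1*0 = 47 + 0 = 47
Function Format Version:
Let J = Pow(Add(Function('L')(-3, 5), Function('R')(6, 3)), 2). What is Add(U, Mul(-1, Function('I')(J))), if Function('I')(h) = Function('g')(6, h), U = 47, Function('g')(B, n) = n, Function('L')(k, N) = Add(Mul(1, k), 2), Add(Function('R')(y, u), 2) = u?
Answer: 47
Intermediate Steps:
Function('R')(y, u) = Add(-2, u)
Function('L')(k, N) = Add(2, k) (Function('L')(k, N) = Add(k, 2) = Add(2, k))
J = 0 (J = Pow(Add(Add(2, -3), Add(-2, 3)), 2) = Pow(Add(-1, 1), 2) = Pow(0, 2) = 0)
Function('I')(h) = h
Add(U, Mul(-1, Function('I')(J))) = Add(47, Mul(-1, 0)) = Add(47, 0) = 47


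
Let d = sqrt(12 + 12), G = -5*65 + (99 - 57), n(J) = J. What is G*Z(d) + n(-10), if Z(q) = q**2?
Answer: -6802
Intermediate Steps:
G = -283 (G = -325 + 42 = -283)
d = 2*sqrt(6) (d = sqrt(24) = 2*sqrt(6) ≈ 4.8990)
G*Z(d) + n(-10) = -283*(2*sqrt(6))**2 - 10 = -283*24 - 10 = -6792 - 10 = -6802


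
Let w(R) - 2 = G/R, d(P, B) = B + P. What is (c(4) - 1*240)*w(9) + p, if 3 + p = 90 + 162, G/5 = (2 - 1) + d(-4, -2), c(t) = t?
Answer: 3893/9 ≈ 432.56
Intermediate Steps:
G = -25 (G = 5*((2 - 1) + (-2 - 4)) = 5*(1 - 6) = 5*(-5) = -25)
p = 249 (p = -3 + (90 + 162) = -3 + 252 = 249)
w(R) = 2 - 25/R
(c(4) - 1*240)*w(9) + p = (4 - 1*240)*(2 - 25/9) + 249 = (4 - 240)*(2 - 25*⅑) + 249 = -236*(2 - 25/9) + 249 = -236*(-7/9) + 249 = 1652/9 + 249 = 3893/9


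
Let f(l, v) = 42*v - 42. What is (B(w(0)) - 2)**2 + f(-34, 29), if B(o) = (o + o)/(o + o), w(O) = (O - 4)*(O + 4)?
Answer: 1177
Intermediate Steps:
w(O) = (-4 + O)*(4 + O)
B(o) = 1 (B(o) = (2*o)/((2*o)) = (2*o)*(1/(2*o)) = 1)
f(l, v) = -42 + 42*v
(B(w(0)) - 2)**2 + f(-34, 29) = (1 - 2)**2 + (-42 + 42*29) = (-1)**2 + (-42 + 1218) = 1 + 1176 = 1177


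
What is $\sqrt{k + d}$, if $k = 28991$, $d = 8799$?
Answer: $\sqrt{37790} \approx 194.4$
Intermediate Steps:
$\sqrt{k + d} = \sqrt{28991 + 8799} = \sqrt{37790}$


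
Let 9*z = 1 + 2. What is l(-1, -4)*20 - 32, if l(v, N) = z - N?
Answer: 164/3 ≈ 54.667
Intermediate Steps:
z = ⅓ (z = (1 + 2)/9 = (⅑)*3 = ⅓ ≈ 0.33333)
l(v, N) = ⅓ - N
l(-1, -4)*20 - 32 = (⅓ - 1*(-4))*20 - 32 = (⅓ + 4)*20 - 32 = (13/3)*20 - 32 = 260/3 - 32 = 164/3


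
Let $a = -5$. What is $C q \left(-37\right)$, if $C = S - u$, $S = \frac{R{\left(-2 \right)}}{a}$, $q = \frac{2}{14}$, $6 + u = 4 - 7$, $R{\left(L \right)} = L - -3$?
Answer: $- \frac{1628}{35} \approx -46.514$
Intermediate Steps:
$R{\left(L \right)} = 3 + L$ ($R{\left(L \right)} = L + 3 = 3 + L$)
$u = -9$ ($u = -6 + \left(4 - 7\right) = -6 - 3 = -9$)
$q = \frac{1}{7}$ ($q = 2 \cdot \frac{1}{14} = \frac{1}{7} \approx 0.14286$)
$S = - \frac{1}{5}$ ($S = \frac{3 - 2}{-5} = 1 \left(- \frac{1}{5}\right) = - \frac{1}{5} \approx -0.2$)
$C = \frac{44}{5}$ ($C = - \frac{1}{5} - -9 = - \frac{1}{5} + 9 = \frac{44}{5} \approx 8.8$)
$C q \left(-37\right) = \frac{44}{5} \cdot \frac{1}{7} \left(-37\right) = \frac{44}{35} \left(-37\right) = - \frac{1628}{35}$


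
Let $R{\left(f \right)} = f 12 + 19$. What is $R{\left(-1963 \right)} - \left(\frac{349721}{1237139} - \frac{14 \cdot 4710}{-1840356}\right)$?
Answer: $- \frac{637966740138991}{27104478351} \approx -23537.0$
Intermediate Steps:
$R{\left(f \right)} = 19 + 12 f$ ($R{\left(f \right)} = 12 f + 19 = 19 + 12 f$)
$R{\left(-1963 \right)} - \left(\frac{349721}{1237139} - \frac{14 \cdot 4710}{-1840356}\right) = \left(19 + 12 \left(-1963\right)\right) - \left(\frac{349721}{1237139} - \frac{14 \cdot 4710}{-1840356}\right) = \left(19 - 23556\right) + \left(65940 \left(- \frac{1}{1840356}\right) - \frac{349721}{1237139}\right) = -23537 - \frac{8633191504}{27104478351} = - \frac{637966740138991}{27104478351}$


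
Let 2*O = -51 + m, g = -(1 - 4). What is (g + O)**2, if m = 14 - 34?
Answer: 4225/4 ≈ 1056.3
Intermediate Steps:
m = -20
g = 3 (g = -1*(-3) = 3)
O = -71/2 (O = (-51 - 20)/2 = (1/2)*(-71) = -71/2 ≈ -35.500)
(g + O)**2 = (3 - 71/2)**2 = (-65/2)**2 = 4225/4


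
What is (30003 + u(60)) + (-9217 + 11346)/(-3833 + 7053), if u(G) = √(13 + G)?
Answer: 96611789/3220 + √73 ≈ 30012.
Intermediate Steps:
(30003 + u(60)) + (-9217 + 11346)/(-3833 + 7053) = (30003 + √(13 + 60)) + (-9217 + 11346)/(-3833 + 7053) = (30003 + √73) + 2129/3220 = 96611789/3220 + √73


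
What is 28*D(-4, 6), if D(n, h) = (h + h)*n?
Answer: -1344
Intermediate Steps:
D(n, h) = 2*h*n (D(n, h) = (2*h)*n = 2*h*n)
28*D(-4, 6) = 28*(2*6*(-4)) = 28*(-48) = -1344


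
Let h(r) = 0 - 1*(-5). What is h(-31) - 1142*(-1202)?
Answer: 1372689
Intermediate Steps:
h(r) = 5 (h(r) = 0 + 5 = 5)
h(-31) - 1142*(-1202) = 5 - 1142*(-1202) = 5 + 1372684 = 1372689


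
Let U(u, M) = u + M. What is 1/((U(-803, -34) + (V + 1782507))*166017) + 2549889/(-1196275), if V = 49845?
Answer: -155065188944518984/72748503525012525 ≈ -2.1315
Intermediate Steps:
U(u, M) = M + u
1/((U(-803, -34) + (V + 1782507))*166017) + 2549889/(-1196275) = 1/(((-34 - 803) + (49845 + 1782507))*166017) + 2549889/(-1196275) = (1/166017)/(-837 + 1832352) + 2549889*(-1/1196275) = (1/166017)/1831515 - 2549889/1196275 = (1/1831515)*(1/166017) - 2549889/1196275 = 1/304062625755 - 2549889/1196275 = -155065188944518984/72748503525012525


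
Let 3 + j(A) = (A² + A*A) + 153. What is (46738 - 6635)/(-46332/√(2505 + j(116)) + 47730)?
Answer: 9432445564955/11226000023346 + 51612561*√29567/1871000003891 ≈ 0.84498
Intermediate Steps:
j(A) = 150 + 2*A² (j(A) = -3 + ((A² + A*A) + 153) = -3 + ((A² + A²) + 153) = -3 + (2*A² + 153) = -3 + (153 + 2*A²) = 150 + 2*A²)
(46738 - 6635)/(-46332/√(2505 + j(116)) + 47730) = (46738 - 6635)/(-46332/√(2505 + (150 + 2*116²)) + 47730) = 40103/(-46332/√(2505 + (150 + 2*13456)) + 47730) = 40103/(-46332/√(2505 + (150 + 26912)) + 47730) = 40103/(-46332/√(2505 + 27062) + 47730) = 40103/(-46332*√29567/29567 + 47730) = 40103/(47730 - 46332*√29567/29567)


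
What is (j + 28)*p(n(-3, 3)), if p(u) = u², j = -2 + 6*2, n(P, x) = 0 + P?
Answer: 342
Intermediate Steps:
n(P, x) = P
j = 10 (j = -2 + 12 = 10)
(j + 28)*p(n(-3, 3)) = (10 + 28)*(-3)² = 38*9 = 342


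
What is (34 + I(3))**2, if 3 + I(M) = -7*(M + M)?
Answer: 121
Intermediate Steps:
I(M) = -3 - 14*M (I(M) = -3 - 7*(M + M) = -3 - 14*M)
(34 + I(3))**2 = (34 + (-3 - 14*3))**2 = (34 + (-3 - 42))**2 = (34 - 45)**2 = (-11)**2 = 121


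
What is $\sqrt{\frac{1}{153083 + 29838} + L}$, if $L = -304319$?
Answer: $\frac{3 i \sqrt{1131393534500662}}{182921} \approx 551.65 i$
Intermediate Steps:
$\sqrt{\frac{1}{153083 + 29838} + L} = \sqrt{\frac{1}{153083 + 29838} - 304319} = \sqrt{\frac{1}{182921} - 304319} = \sqrt{- \frac{55666335798}{182921}} = \frac{3 i \sqrt{1131393534500662}}{182921}$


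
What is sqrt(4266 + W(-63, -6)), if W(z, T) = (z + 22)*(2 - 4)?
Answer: 2*sqrt(1087) ≈ 65.939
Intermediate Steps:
W(z, T) = -44 - 2*z (W(z, T) = (22 + z)*(-2) = -44 - 2*z)
sqrt(4266 + W(-63, -6)) = sqrt(4266 + (-44 - 2*(-63))) = sqrt(4266 + (-44 + 126)) = sqrt(4266 + 82) = sqrt(4348) = 2*sqrt(1087)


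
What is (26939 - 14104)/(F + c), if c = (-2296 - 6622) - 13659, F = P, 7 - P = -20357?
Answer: -12835/2213 ≈ -5.7998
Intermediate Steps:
P = 20364 (P = 7 - 1*(-20357) = 7 + 20357 = 20364)
F = 20364
c = -22577 (c = -8918 - 13659 = -22577)
(26939 - 14104)/(F + c) = (26939 - 14104)/(20364 - 22577) = 12835/(-2213) = 12835*(-1/2213) = -12835/2213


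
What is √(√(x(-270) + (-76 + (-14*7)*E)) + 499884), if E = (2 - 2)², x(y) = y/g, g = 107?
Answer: √(5723171916 + 107*I*√899014)/107 ≈ 707.02 + 0.0062666*I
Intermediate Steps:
x(y) = y/107
E = 0 (E = 0² = 0)
√(√(x(-270) + (-76 + (-14*7)*E)) + 499884) = √(√((1/107)*(-270) + (-76 - 14*7*0)) + 499884) = √(√(-270/107 + (-76 - 98*0)) + 499884) = √(√(-270/107 + (-76 + 0)) + 499884) = √(√(-270/107 - 76) + 499884) = √(√(-8402/107) + 499884) = √(I*√899014/107 + 499884) = √(499884 + I*√899014/107)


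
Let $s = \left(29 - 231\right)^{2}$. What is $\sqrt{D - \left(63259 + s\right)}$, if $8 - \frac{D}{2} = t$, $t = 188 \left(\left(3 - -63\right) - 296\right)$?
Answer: $i \sqrt{17567} \approx 132.54 i$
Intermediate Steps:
$s = 40804$ ($s = \left(-202\right)^{2} = 40804$)
$t = -43240$ ($t = 188 \left(\left(3 + 63\right) - 296\right) = 188 \left(66 - 296\right) = 188 \left(-230\right) = -43240$)
$D = 86496$ ($D = 16 - -86480 = 16 + 86480 = 86496$)
$\sqrt{D - \left(63259 + s\right)} = \sqrt{86496 - 104063} = \sqrt{-17567} = i \sqrt{17567}$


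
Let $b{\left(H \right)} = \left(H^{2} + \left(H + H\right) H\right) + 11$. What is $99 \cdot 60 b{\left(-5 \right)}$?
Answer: $510840$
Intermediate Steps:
$b{\left(H \right)} = 11 + 3 H^{2}$ ($b{\left(H \right)} = \left(H^{2} + 2 H H\right) + 11 = \left(H^{2} + 2 H^{2}\right) + 11 = 3 H^{2} + 11 = 11 + 3 H^{2}$)
$99 \cdot 60 b{\left(-5 \right)} = 99 \cdot 60 \left(11 + 3 \left(-5\right)^{2}\right) = 5940 \left(11 + 3 \cdot 25\right) = 5940 \left(11 + 75\right) = 5940 \cdot 86 = 510840$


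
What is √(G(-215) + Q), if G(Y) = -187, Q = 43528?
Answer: √43341 ≈ 208.19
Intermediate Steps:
√(G(-215) + Q) = √(-187 + 43528) = √43341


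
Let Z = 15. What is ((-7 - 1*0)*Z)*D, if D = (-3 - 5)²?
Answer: -6720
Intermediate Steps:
D = 64 (D = (-8)² = 64)
((-7 - 1*0)*Z)*D = ((-7 - 1*0)*15)*64 = ((-7 + 0)*15)*64 = -7*15*64 = -105*64 = -6720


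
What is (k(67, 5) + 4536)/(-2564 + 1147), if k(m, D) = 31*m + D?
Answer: -6618/1417 ≈ -4.6704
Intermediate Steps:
k(m, D) = D + 31*m
(k(67, 5) + 4536)/(-2564 + 1147) = ((5 + 31*67) + 4536)/(-2564 + 1147) = ((5 + 2077) + 4536)/(-1417) = (2082 + 4536)*(-1/1417) = 6618*(-1/1417) = -6618/1417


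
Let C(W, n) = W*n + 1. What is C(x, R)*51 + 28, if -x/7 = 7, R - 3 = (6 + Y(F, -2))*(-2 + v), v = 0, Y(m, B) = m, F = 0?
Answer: 22570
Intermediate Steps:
R = -9 (R = 3 + (6 + 0)*(-2 + 0) = 3 + 6*(-2) = 3 - 12 = -9)
x = -49 (x = -7*7 = -49)
C(W, n) = 1 + W*n
C(x, R)*51 + 28 = (1 - 49*(-9))*51 + 28 = (1 + 441)*51 + 28 = 442*51 + 28 = 22542 + 28 = 22570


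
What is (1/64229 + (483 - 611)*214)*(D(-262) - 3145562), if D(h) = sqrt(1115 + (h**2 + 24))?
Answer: 5534178372966054/64229 - 1759360767*sqrt(69783)/64229 ≈ 8.6156e+10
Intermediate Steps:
D(h) = sqrt(1139 + h**2) (D(h) = sqrt(1115 + (24 + h**2)) = sqrt(1139 + h**2))
(1/64229 + (483 - 611)*214)*(D(-262) - 3145562) = (1/64229 + (483 - 611)*214)*(sqrt(1139 + (-262)**2) - 3145562) = (1/64229 - 128*214)*(sqrt(1139 + 68644) - 3145562) = (1/64229 - 27392)*(sqrt(69783) - 3145562) = -1759360767*(-3145562 + sqrt(69783))/64229 = 5534178372966054/64229 - 1759360767*sqrt(69783)/64229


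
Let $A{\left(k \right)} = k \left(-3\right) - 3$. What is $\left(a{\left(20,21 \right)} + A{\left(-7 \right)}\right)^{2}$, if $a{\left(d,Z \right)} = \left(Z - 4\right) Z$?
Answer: $140625$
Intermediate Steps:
$a{\left(d,Z \right)} = Z \left(-4 + Z\right)$ ($a{\left(d,Z \right)} = \left(Z - 4\right) Z = \left(-4 + Z\right) Z = Z \left(-4 + Z\right)$)
$A{\left(k \right)} = -3 - 3 k$ ($A{\left(k \right)} = - 3 k - 3 = -3 - 3 k$)
$\left(a{\left(20,21 \right)} + A{\left(-7 \right)}\right)^{2} = \left(21 \left(-4 + 21\right) - -18\right)^{2} = \left(21 \cdot 17 + \left(-3 + 21\right)\right)^{2} = \left(357 + 18\right)^{2} = 375^{2} = 140625$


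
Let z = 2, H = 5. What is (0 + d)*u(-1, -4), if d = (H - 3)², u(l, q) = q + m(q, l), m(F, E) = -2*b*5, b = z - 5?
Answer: 104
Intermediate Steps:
b = -3 (b = 2 - 5 = -3)
m(F, E) = 30 (m(F, E) = -2*(-3)*5 = 6*5 = 30)
u(l, q) = 30 + q (u(l, q) = q + 30 = 30 + q)
d = 4 (d = (5 - 3)² = 2² = 4)
(0 + d)*u(-1, -4) = (0 + 4)*(30 - 4) = 4*26 = 104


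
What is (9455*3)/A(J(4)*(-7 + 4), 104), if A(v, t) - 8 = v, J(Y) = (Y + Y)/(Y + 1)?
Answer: 141825/16 ≈ 8864.1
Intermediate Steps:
J(Y) = 2*Y/(1 + Y) (J(Y) = (2*Y)/(1 + Y) = 2*Y/(1 + Y))
A(v, t) = 8 + v
(9455*3)/A(J(4)*(-7 + 4), 104) = (9455*3)/(8 + (2*4/(1 + 4))*(-7 + 4)) = 28365/(8 + (2*4/5)*(-3)) = 28365/(8 + (2*4*(1/5))*(-3)) = 28365/(8 + (8/5)*(-3)) = 28365/(8 - 24/5) = 28365/(16/5) = 28365*(5/16) = 141825/16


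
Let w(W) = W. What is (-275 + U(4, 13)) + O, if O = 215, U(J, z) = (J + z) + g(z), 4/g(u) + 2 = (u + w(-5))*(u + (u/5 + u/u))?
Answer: -14051/327 ≈ -42.969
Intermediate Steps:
g(u) = 4/(-2 + (1 + 6*u/5)*(-5 + u)) (g(u) = 4/(-2 + (u - 5)*(u + (u/5 + u/u))) = 4/(-2 + (-5 + u)*(u + (u*(⅕) + 1))) = 4/(-2 + (-5 + u)*(u + (u/5 + 1))) = 4/(-2 + (-5 + u)*(u + (1 + u/5))) = 4/(-2 + (-5 + u)*(1 + 6*u/5)) = 4/(-2 + (1 + 6*u/5)*(-5 + u)))
U(J, z) = J + z + 20/(-35 - 25*z + 6*z²) (U(J, z) = (J + z) + 20/(-35 - 25*z + 6*z²) = J + z + 20/(-35 - 25*z + 6*z²))
(-275 + U(4, 13)) + O = (-275 + (20 + (4 + 13)*(-35 - 25*13 + 6*13²))/(-35 - 25*13 + 6*13²)) + 215 = (-275 + (20 + 17*(-35 - 325 + 6*169))/(-35 - 325 + 6*169)) + 215 = (-275 + (20 + 17*(-35 - 325 + 1014))/(-35 - 325 + 1014)) + 215 = (-275 + (20 + 17*654)/654) + 215 = (-275 + (20 + 11118)/654) + 215 = (-275 + (1/654)*11138) + 215 = (-275 + 5569/327) + 215 = -84356/327 + 215 = -14051/327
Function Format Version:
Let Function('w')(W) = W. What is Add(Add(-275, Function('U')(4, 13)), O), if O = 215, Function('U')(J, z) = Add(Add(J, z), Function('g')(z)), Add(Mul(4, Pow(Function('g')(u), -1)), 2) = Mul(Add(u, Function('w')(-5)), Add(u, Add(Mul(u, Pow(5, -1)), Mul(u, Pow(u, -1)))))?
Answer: Rational(-14051, 327) ≈ -42.969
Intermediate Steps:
Function('g')(u) = Mul(4, Pow(Add(-2, Mul(Add(1, Mul(Rational(6, 5), u)), Add(-5, u))), -1)) (Function('g')(u) = Mul(4, Pow(Add(-2, Mul(Add(u, -5), Add(u, Add(Mul(u, Pow(5, -1)), Mul(u, Pow(u, -1)))))), -1)) = Mul(4, Pow(Add(-2, Mul(Add(-5, u), Add(u, Add(Mul(u, Rational(1, 5)), 1)))), -1)) = Mul(4, Pow(Add(-2, Mul(Add(-5, u), Add(u, Add(Mul(Rational(1, 5), u), 1)))), -1)) = Mul(4, Pow(Add(-2, Mul(Add(-5, u), Add(u, Add(1, Mul(Rational(1, 5), u))))), -1)) = Mul(4, Pow(Add(-2, Mul(Add(-5, u), Add(1, Mul(Rational(6, 5), u)))), -1)) = Mul(4, Pow(Add(-2, Mul(Add(1, Mul(Rational(6, 5), u)), Add(-5, u))), -1)))
Function('U')(J, z) = Add(J, z, Mul(20, Pow(Add(-35, Mul(-25, z), Mul(6, Pow(z, 2))), -1))) (Function('U')(J, z) = Add(Add(J, z), Mul(20, Pow(Add(-35, Mul(-25, z), Mul(6, Pow(z, 2))), -1))) = Add(J, z, Mul(20, Pow(Add(-35, Mul(-25, z), Mul(6, Pow(z, 2))), -1))))
Add(Add(-275, Function('U')(4, 13)), O) = Add(Add(-275, Mul(Pow(Add(-35, Mul(-25, 13), Mul(6, Pow(13, 2))), -1), Add(20, Mul(Add(4, 13), Add(-35, Mul(-25, 13), Mul(6, Pow(13, 2))))))), 215) = Add(Add(-275, Mul(Pow(Add(-35, -325, Mul(6, 169)), -1), Add(20, Mul(17, Add(-35, -325, Mul(6, 169)))))), 215) = Add(Add(-275, Mul(Pow(Add(-35, -325, 1014), -1), Add(20, Mul(17, Add(-35, -325, 1014))))), 215) = Add(Add(-275, Mul(Pow(654, -1), Add(20, Mul(17, 654)))), 215) = Add(Add(-275, Mul(Rational(1, 654), Add(20, 11118))), 215) = Add(Add(-275, Mul(Rational(1, 654), 11138)), 215) = Add(Add(-275, Rational(5569, 327)), 215) = Add(Rational(-84356, 327), 215) = Rational(-14051, 327)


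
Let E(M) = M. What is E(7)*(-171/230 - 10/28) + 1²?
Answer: -771/115 ≈ -6.7043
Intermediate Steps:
E(7)*(-171/230 - 10/28) + 1² = 7*(-171/230 - 10/28) + 1² = 7*(-171*1/230 - 10*1/28) + 1 = 7*(-171/230 - 5/14) + 1 = 7*(-886/805) + 1 = -886/115 + 1 = -771/115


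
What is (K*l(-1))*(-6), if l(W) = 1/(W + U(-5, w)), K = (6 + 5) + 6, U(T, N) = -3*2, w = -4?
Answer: 102/7 ≈ 14.571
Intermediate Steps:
U(T, N) = -6
K = 17 (K = 11 + 6 = 17)
l(W) = 1/(-6 + W) (l(W) = 1/(W - 6) = 1/(-6 + W))
(K*l(-1))*(-6) = (17/(-6 - 1))*(-6) = (17/(-7))*(-6) = (17*(-1/7))*(-6) = -17/7*(-6) = 102/7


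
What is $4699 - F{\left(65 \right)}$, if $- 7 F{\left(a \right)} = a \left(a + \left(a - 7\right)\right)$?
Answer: $\frac{40888}{7} \approx 5841.1$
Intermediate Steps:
$F{\left(a \right)} = - \frac{a \left(-7 + 2 a\right)}{7}$ ($F{\left(a \right)} = - \frac{a \left(a + \left(a - 7\right)\right)}{7} = - \frac{a \left(a + \left(-7 + a\right)\right)}{7} = - \frac{a \left(-7 + 2 a\right)}{7}$)
$4699 - F{\left(65 \right)} = 4699 - \frac{1}{7} \cdot 65 \left(7 - 130\right) = 4699 - \frac{1}{7} \cdot 65 \left(-123\right) = 4699 - - \frac{7995}{7} = 4699 + \frac{7995}{7} = \frac{40888}{7}$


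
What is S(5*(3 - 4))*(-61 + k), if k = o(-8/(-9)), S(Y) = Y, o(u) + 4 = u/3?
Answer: 8735/27 ≈ 323.52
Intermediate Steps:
o(u) = -4 + u/3
k = -100/27 (k = -4 + (-8/(-9))/3 = -4 + (-8*(-⅑))/3 = -4 + (⅓)*(8/9) = -4 + 8/27 = -100/27 ≈ -3.7037)
S(5*(3 - 4))*(-61 + k) = (5*(3 - 4))*(-61 - 100/27) = (5*(-1))*(-1747/27) = -5*(-1747/27) = 8735/27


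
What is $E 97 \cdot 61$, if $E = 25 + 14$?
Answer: $230763$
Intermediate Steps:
$E = 39$
$E 97 \cdot 61 = 39 \cdot 97 \cdot 61 = 3783 \cdot 61 = 230763$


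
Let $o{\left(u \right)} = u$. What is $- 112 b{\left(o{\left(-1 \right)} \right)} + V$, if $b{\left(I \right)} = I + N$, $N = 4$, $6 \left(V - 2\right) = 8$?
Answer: $- \frac{998}{3} \approx -332.67$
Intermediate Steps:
$V = \frac{10}{3}$ ($V = 2 + \frac{1}{6} \cdot 8 = 2 + \frac{4}{3} = \frac{10}{3} \approx 3.3333$)
$b{\left(I \right)} = 4 + I$ ($b{\left(I \right)} = I + 4 = 4 + I$)
$- 112 b{\left(o{\left(-1 \right)} \right)} + V = - 112 \left(4 - 1\right) + \frac{10}{3} = \left(-112\right) 3 + \frac{10}{3} = -336 + \frac{10}{3} = - \frac{998}{3}$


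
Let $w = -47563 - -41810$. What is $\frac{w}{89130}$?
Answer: $- \frac{5753}{89130} \approx -0.064546$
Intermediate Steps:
$w = -5753$ ($w = -47563 + 41810 = -5753$)
$\frac{w}{89130} = - \frac{5753}{89130}$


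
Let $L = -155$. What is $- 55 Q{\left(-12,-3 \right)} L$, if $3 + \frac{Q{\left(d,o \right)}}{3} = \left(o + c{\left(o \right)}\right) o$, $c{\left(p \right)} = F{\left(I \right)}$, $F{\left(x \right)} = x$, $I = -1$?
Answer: $230175$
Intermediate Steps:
$c{\left(p \right)} = -1$
$Q{\left(d,o \right)} = -9 + 3 o \left(-1 + o\right)$ ($Q{\left(d,o \right)} = -9 + 3 \left(o - 1\right) o = -9 + 3 \left(-1 + o\right) o = -9 + 3 o \left(-1 + o\right)$)
$- 55 Q{\left(-12,-3 \right)} L = - 55 \left(-9 - -9 + 3 \left(-3\right)^{2}\right) \left(-155\right) = - 55 \left(-9 + 9 + 3 \cdot 9\right) \left(-155\right) = - 55 \left(-9 + 9 + 27\right) \left(-155\right) = \left(-55\right) 27 \left(-155\right) = \left(-1485\right) \left(-155\right) = 230175$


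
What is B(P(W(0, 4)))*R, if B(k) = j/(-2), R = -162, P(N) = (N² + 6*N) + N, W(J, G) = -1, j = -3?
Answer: -243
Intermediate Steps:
P(N) = N² + 7*N
B(k) = 3/2 (B(k) = -3/(-2) = -3*(-½) = 3/2)
B(P(W(0, 4)))*R = (3/2)*(-162) = -243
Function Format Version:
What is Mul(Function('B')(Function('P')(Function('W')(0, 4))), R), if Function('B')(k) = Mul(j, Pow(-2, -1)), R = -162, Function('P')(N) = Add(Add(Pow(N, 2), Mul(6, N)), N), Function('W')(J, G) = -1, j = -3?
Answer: -243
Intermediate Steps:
Function('P')(N) = Add(Pow(N, 2), Mul(7, N))
Function('B')(k) = Rational(3, 2) (Function('B')(k) = Mul(-3, Pow(-2, -1)) = Mul(-3, Rational(-1, 2)) = Rational(3, 2))
Mul(Function('B')(Function('P')(Function('W')(0, 4))), R) = Mul(Rational(3, 2), -162) = -243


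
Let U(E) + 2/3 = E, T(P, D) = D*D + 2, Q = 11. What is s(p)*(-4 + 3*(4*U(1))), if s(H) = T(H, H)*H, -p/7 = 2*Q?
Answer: 0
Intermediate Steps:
T(P, D) = 2 + D² (T(P, D) = D² + 2 = 2 + D²)
U(E) = -⅔ + E
p = -154 (p = -14*11 = -7*22 = -154)
s(H) = H*(2 + H²) (s(H) = (2 + H²)*H = H*(2 + H²))
s(p)*(-4 + 3*(4*U(1))) = (-154*(2 + (-154)²))*(-4 + 3*(4*(-⅔ + 1))) = (-154*(2 + 23716))*(-4 + 3*(4*(⅓))) = (-154*23718)*(-4 + 3*(4/3)) = -3652572*(-4 + 4) = -3652572*0 = 0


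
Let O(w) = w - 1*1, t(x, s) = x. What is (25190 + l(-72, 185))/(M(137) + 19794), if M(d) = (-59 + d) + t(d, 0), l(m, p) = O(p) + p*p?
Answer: 557/187 ≈ 2.9786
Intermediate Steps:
O(w) = -1 + w (O(w) = w - 1 = -1 + w)
l(m, p) = -1 + p + p**2 (l(m, p) = (-1 + p) + p*p = (-1 + p) + p**2 = -1 + p + p**2)
M(d) = -59 + 2*d (M(d) = (-59 + d) + d = -59 + 2*d)
(25190 + l(-72, 185))/(M(137) + 19794) = (25190 + (-1 + 185 + 185**2))/((-59 + 2*137) + 19794) = (25190 + (-1 + 185 + 34225))/((-59 + 274) + 19794) = (25190 + 34409)/(215 + 19794) = 59599/20009 = 59599*(1/20009) = 557/187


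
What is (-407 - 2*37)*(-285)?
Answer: 137085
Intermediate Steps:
(-407 - 2*37)*(-285) = (-407 - 74)*(-285) = -481*(-285) = 137085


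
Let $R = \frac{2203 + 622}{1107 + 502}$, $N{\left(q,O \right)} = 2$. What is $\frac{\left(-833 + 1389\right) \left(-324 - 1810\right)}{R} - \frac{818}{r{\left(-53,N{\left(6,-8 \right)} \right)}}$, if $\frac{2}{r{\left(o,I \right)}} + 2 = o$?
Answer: $- \frac{1845536561}{2825} \approx -6.5329 \cdot 10^{5}$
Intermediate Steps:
$r{\left(o,I \right)} = \frac{2}{-2 + o}$
$R = \frac{2825}{1609} \approx 1.7557$
$\frac{\left(-833 + 1389\right) \left(-324 - 1810\right)}{R} - \frac{818}{r{\left(-53,N{\left(6,-8 \right)} \right)}} = \frac{\left(-833 + 1389\right) \left(-324 - 1810\right)}{\frac{2825}{1609}} - \frac{818}{2 \frac{1}{-2 - 53}} = 556 \left(-324 - 1810\right) \frac{1609}{2825} - \frac{818}{2 \frac{1}{-55}} = 556 \left(-324 - 1810\right) \frac{1609}{2825} - \frac{818}{2 \left(- \frac{1}{55}\right)} = 556 \left(-2134\right) \frac{1609}{2825} - \frac{818}{- \frac{2}{55}} = \left(-1186504\right) \frac{1609}{2825} - -22495 = - \frac{1909084936}{2825} + 22495 = - \frac{1845536561}{2825}$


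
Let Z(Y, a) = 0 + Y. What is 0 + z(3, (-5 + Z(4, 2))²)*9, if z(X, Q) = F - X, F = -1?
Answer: -36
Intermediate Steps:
Z(Y, a) = Y
z(X, Q) = -1 - X
0 + z(3, (-5 + Z(4, 2))²)*9 = 0 + (-1 - 1*3)*9 = 0 + (-1 - 3)*9 = 0 - 4*9 = 0 - 36 = -36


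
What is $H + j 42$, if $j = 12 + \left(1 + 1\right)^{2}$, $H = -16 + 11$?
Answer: $667$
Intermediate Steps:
$H = -5$
$j = 16$ ($j = 12 + 2^{2} = 12 + 4 = 16$)
$H + j 42 = -5 + 16 \cdot 42 = -5 + 672 = 667$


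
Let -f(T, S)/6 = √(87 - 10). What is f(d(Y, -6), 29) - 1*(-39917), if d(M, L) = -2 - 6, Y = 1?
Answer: 39917 - 6*√77 ≈ 39864.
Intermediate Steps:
d(M, L) = -8
f(T, S) = -6*√77 (f(T, S) = -6*√(87 - 10) = -6*√77)
f(d(Y, -6), 29) - 1*(-39917) = -6*√77 - 1*(-39917) = -6*√77 + 39917 = 39917 - 6*√77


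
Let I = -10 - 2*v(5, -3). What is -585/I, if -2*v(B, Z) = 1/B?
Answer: 2925/49 ≈ 59.694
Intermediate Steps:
v(B, Z) = -1/(2*B)
I = -49/5 (I = -10 - (-1)/5 = -10 - 2*(-1/10) = -10 + 1/5 = -49/5 ≈ -9.8000)
-585/I = -585/(-49/5) = -585*(-5/49) = 2925/49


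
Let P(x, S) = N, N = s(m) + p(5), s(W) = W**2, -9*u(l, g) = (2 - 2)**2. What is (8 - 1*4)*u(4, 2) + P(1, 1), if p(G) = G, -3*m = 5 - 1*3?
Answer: 49/9 ≈ 5.4444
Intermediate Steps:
m = -2/3 (m = -(5 - 1*3)/3 = -(5 - 3)/3 = -1/3*2 = -2/3 ≈ -0.66667)
u(l, g) = 0 (u(l, g) = -(2 - 2)**2/9 = -1/9*0**2 = -1/9*0 = 0)
N = 49/9 (N = (-2/3)**2 + 5 = 4/9 + 5 = 49/9 ≈ 5.4444)
P(x, S) = 49/9
(8 - 1*4)*u(4, 2) + P(1, 1) = (8 - 1*4)*0 + 49/9 = (8 - 4)*0 + 49/9 = 4*0 + 49/9 = 0 + 49/9 = 49/9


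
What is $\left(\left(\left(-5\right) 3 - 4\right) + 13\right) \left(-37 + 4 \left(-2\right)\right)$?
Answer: $270$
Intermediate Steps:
$\left(\left(\left(-5\right) 3 - 4\right) + 13\right) \left(-37 + 4 \left(-2\right)\right) = \left(\left(-15 - 4\right) + 13\right) \left(-37 - 8\right) = \left(-19 + 13\right) \left(-45\right) = \left(-6\right) \left(-45\right) = 270$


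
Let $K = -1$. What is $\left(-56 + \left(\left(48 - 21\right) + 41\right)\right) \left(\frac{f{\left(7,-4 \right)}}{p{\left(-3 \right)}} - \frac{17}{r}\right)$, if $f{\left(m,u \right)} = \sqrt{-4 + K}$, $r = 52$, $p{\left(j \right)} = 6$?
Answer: $- \frac{51}{13} + 2 i \sqrt{5} \approx -3.9231 + 4.4721 i$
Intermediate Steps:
$f{\left(m,u \right)} = i \sqrt{5}$ ($f{\left(m,u \right)} = \sqrt{-4 - 1} = \sqrt{-5} = i \sqrt{5}$)
$\left(-56 + \left(\left(48 - 21\right) + 41\right)\right) \left(\frac{f{\left(7,-4 \right)}}{p{\left(-3 \right)}} - \frac{17}{r}\right) = \left(-56 + \left(\left(48 - 21\right) + 41\right)\right) \left(\frac{i \sqrt{5}}{6} - \frac{17}{52}\right) = \left(-56 + \left(27 + 41\right)\right) \left(i \sqrt{5} \cdot \frac{1}{6} - \frac{17}{52}\right) = \left(-56 + 68\right) \left(\frac{i \sqrt{5}}{6} - \frac{17}{52}\right) = 12 \left(- \frac{17}{52} + \frac{i \sqrt{5}}{6}\right) = - \frac{51}{13} + 2 i \sqrt{5}$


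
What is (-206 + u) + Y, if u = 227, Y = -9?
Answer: 12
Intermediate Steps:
(-206 + u) + Y = (-206 + 227) - 9 = 21 - 9 = 12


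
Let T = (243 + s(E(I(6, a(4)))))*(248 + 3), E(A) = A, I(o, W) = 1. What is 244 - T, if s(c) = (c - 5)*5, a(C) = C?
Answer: -55729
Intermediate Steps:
s(c) = -25 + 5*c (s(c) = (-5 + c)*5 = -25 + 5*c)
T = 55973 (T = (243 + (-25 + 5*1))*(248 + 3) = (243 + (-25 + 5))*251 = (243 - 20)*251 = 223*251 = 55973)
244 - T = 244 - 1*55973 = 244 - 55973 = -55729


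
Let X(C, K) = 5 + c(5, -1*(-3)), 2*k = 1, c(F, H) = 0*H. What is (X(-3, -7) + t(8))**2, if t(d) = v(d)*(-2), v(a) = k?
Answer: 16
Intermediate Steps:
c(F, H) = 0
k = 1/2 (k = (1/2)*1 = 1/2 ≈ 0.50000)
v(a) = 1/2
X(C, K) = 5 (X(C, K) = 5 + 0 = 5)
t(d) = -1 (t(d) = (1/2)*(-2) = -1)
(X(-3, -7) + t(8))**2 = (5 - 1)**2 = 4**2 = 16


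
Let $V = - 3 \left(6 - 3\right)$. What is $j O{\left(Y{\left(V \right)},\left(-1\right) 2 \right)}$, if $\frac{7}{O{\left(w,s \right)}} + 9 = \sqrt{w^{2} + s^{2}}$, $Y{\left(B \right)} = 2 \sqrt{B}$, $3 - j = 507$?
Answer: $\frac{31752}{113} + \frac{14112 i \sqrt{2}}{113} \approx 280.99 + 176.61 i$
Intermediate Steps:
$j = -504$ ($j = 3 - 507 = -504$)
$V = -9$ ($V = \left(-3\right) 3 = -9$)
$O{\left(w,s \right)} = \frac{7}{-9 + \sqrt{s^{2} + w^{2}}}$ ($O{\left(w,s \right)} = \frac{7}{-9 + \sqrt{w^{2} + s^{2}}} = \frac{7}{-9 + \sqrt{s^{2} + w^{2}}}$)
$j O{\left(Y{\left(V \right)},\left(-1\right) 2 \right)} = - 504 \frac{7}{-9 + \sqrt{\left(\left(-1\right) 2\right)^{2} + \left(2 \sqrt{-9}\right)^{2}}} = - 504 \frac{7}{-9 + \sqrt{\left(-2\right)^{2} + \left(2 \cdot 3 i\right)^{2}}} = - 504 \frac{7}{-9 + \sqrt{4 + \left(6 i\right)^{2}}} = - 504 \frac{7}{-9 + \sqrt{4 - 36}} = - 504 \frac{7}{-9 + \sqrt{-32}} = - 504 \frac{7}{-9 + 4 i \sqrt{2}} = - \frac{3528}{-9 + 4 i \sqrt{2}}$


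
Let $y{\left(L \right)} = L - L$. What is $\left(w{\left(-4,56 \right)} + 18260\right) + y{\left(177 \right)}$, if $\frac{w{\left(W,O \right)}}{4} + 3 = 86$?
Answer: $18592$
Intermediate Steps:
$w{\left(W,O \right)} = 332$ ($w{\left(W,O \right)} = -12 + 4 \cdot 86 = -12 + 344 = 332$)
$y{\left(L \right)} = 0$
$\left(w{\left(-4,56 \right)} + 18260\right) + y{\left(177 \right)} = \left(332 + 18260\right) + 0 = 18592 + 0 = 18592$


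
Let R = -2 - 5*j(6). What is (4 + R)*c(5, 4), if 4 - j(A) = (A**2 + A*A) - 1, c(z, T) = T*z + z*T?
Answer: 13480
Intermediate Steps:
c(z, T) = 2*T*z (c(z, T) = T*z + T*z = 2*T*z)
j(A) = 5 - 2*A**2 (j(A) = 4 - ((A**2 + A*A) - 1) = 4 - ((A**2 + A**2) - 1) = 4 - (2*A**2 - 1) = 4 - (-1 + 2*A**2) = 4 + (1 - 2*A**2) = 5 - 2*A**2)
R = 333 (R = -2 - 5*(5 - 2*6**2) = -2 - 5*(5 - 2*36) = -2 - 5*(5 - 72) = -2 - 5*(-67) = -2 + 335 = 333)
(4 + R)*c(5, 4) = (4 + 333)*(2*4*5) = 337*40 = 13480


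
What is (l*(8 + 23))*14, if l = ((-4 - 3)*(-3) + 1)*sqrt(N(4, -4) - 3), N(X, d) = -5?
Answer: 19096*I*sqrt(2) ≈ 27006.0*I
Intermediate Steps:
l = 44*I*sqrt(2) (l = ((-4 - 3)*(-3) + 1)*sqrt(-5 - 3) = (-7*(-3) + 1)*sqrt(-8) = (21 + 1)*(2*I*sqrt(2)) = 22*(2*I*sqrt(2)) = 44*I*sqrt(2) ≈ 62.225*I)
(l*(8 + 23))*14 = ((44*I*sqrt(2))*(8 + 23))*14 = ((44*I*sqrt(2))*31)*14 = (1364*I*sqrt(2))*14 = 19096*I*sqrt(2)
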